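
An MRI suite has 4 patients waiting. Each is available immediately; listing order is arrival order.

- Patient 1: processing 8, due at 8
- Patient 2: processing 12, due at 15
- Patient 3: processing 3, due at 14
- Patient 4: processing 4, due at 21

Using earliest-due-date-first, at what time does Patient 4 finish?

27

EDD (increasing due date): Patient 1 Patient 3 Patient 2 Patient 4.
Patient 1: 0→8
Patient 3: 8→11
Patient 2: 11→23
Patient 4: 23→27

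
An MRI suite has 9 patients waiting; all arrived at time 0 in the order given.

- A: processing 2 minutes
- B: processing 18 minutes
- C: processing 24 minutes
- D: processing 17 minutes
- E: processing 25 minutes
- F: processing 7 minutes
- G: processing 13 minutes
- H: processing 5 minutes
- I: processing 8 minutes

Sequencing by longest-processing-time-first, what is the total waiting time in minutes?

656

LPT (decreasing processing time): E C B D G I F H A.
E: waits 0, runs 0→25
C: waits 25, runs 25→49
B: waits 49, runs 49→67
D: waits 67, runs 67→84
G: waits 84, runs 84→97
I: waits 97, runs 97→105
F: waits 105, runs 105→112
H: waits 112, runs 112→117
A: waits 117, runs 117→119
Sum = 0+25+49+67+84+97+105+112+117 = 656.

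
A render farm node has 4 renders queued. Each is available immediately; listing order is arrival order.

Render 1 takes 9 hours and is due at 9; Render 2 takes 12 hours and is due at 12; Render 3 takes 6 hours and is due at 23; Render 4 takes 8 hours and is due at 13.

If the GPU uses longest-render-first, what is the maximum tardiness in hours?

LPT (decreasing processing time): Render 2 Render 1 Render 4 Render 3.
Render 2: 0→12, due 12, tardiness 0
Render 1: 12→21, due 9, tardiness 12
Render 4: 21→29, due 13, tardiness 16
Render 3: 29→35, due 23, tardiness 12
Maximum = 16.

16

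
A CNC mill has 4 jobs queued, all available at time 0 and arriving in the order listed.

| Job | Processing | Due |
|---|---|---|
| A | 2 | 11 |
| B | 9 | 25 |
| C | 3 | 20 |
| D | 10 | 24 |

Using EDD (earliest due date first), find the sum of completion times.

46

EDD (increasing due date): A C D B.
A: 0→2
C: 2→5
D: 5→15
B: 15→24
Sum = 2+5+15+24 = 46.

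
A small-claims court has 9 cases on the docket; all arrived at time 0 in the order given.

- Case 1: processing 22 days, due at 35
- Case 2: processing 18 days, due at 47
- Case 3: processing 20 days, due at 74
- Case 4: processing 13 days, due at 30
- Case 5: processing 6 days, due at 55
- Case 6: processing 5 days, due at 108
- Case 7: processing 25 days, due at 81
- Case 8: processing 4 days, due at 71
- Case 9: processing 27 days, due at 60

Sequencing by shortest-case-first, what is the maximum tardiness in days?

80

SPT (increasing processing time): Case 8 Case 6 Case 5 Case 4 Case 2 Case 3 Case 1 Case 7 Case 9.
Case 8: 0→4, due 71, tardiness 0
Case 6: 4→9, due 108, tardiness 0
Case 5: 9→15, due 55, tardiness 0
Case 4: 15→28, due 30, tardiness 0
Case 2: 28→46, due 47, tardiness 0
Case 3: 46→66, due 74, tardiness 0
Case 1: 66→88, due 35, tardiness 53
Case 7: 88→113, due 81, tardiness 32
Case 9: 113→140, due 60, tardiness 80
Maximum = 80.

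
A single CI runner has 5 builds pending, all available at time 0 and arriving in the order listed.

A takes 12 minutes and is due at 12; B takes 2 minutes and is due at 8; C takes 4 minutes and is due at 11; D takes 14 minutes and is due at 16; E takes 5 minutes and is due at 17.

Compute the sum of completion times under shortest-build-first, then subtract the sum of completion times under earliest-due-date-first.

SPT (increasing processing time): B C E A D.
B: 0→2
C: 2→6
E: 6→11
A: 11→23
D: 23→37
Sum = 2+6+11+23+37 = 79.
EDD (increasing due date): B C A D E.
B: 0→2
C: 2→6
A: 6→18
D: 18→32
E: 32→37
Sum = 2+6+18+32+37 = 95.
Difference = 79 − 95 = -16.

-16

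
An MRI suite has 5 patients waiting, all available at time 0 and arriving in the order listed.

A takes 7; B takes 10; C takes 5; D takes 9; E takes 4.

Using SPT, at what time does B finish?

35

SPT (increasing processing time): E C A D B.
E: 0→4
C: 4→9
A: 9→16
D: 16→25
B: 25→35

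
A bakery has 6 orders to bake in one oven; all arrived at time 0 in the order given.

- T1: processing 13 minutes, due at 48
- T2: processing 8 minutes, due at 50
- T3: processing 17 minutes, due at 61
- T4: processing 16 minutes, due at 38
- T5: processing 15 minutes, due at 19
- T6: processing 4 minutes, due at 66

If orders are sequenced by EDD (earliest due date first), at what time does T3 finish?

69

EDD (increasing due date): T5 T4 T1 T2 T3 T6.
T5: 0→15
T4: 15→31
T1: 31→44
T2: 44→52
T3: 52→69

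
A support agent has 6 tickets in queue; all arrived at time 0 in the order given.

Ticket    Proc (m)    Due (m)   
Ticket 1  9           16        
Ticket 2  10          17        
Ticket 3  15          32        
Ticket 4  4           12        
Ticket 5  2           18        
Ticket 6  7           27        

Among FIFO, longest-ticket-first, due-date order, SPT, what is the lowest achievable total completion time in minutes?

122

FIFO (arrival order): Ticket 1 Ticket 2 Ticket 3 Ticket 4 Ticket 5 Ticket 6.
Ticket 1: 0→9
Ticket 2: 9→19
Ticket 3: 19→34
Ticket 4: 34→38
Ticket 5: 38→40
Ticket 6: 40→47
Sum = 9+19+34+38+40+47 = 187.
LPT (decreasing processing time): Ticket 3 Ticket 2 Ticket 1 Ticket 6 Ticket 4 Ticket 5.
Ticket 3: 0→15
Ticket 2: 15→25
Ticket 1: 25→34
Ticket 6: 34→41
Ticket 4: 41→45
Ticket 5: 45→47
Sum = 15+25+34+41+45+47 = 207.
EDD (increasing due date): Ticket 4 Ticket 1 Ticket 2 Ticket 5 Ticket 6 Ticket 3.
Ticket 4: 0→4
Ticket 1: 4→13
Ticket 2: 13→23
Ticket 5: 23→25
Ticket 6: 25→32
Ticket 3: 32→47
Sum = 4+13+23+25+32+47 = 144.
SPT (increasing processing time): Ticket 5 Ticket 4 Ticket 6 Ticket 1 Ticket 2 Ticket 3.
Ticket 5: 0→2
Ticket 4: 2→6
Ticket 6: 6→13
Ticket 1: 13→22
Ticket 2: 22→32
Ticket 3: 32→47
Sum = 2+6+13+22+32+47 = 122.
FIFO 187, LPT 207, EDD 144, SPT 122 → minimum 122.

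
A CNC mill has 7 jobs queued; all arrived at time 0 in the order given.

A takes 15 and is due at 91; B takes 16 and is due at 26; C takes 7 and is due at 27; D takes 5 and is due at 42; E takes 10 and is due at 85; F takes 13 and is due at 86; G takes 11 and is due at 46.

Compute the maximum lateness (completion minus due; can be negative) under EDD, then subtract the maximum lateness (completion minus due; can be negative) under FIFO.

EDD (increasing due date): B C D G E F A.
B: 0→16, due 26, lateness -10
C: 16→23, due 27, lateness -4
D: 23→28, due 42, lateness -14
G: 28→39, due 46, lateness -7
E: 39→49, due 85, lateness -36
F: 49→62, due 86, lateness -24
A: 62→77, due 91, lateness -14
Maximum = -4.
FIFO (arrival order): A B C D E F G.
A: 0→15, due 91, lateness -76
B: 15→31, due 26, lateness 5
C: 31→38, due 27, lateness 11
D: 38→43, due 42, lateness 1
E: 43→53, due 85, lateness -32
F: 53→66, due 86, lateness -20
G: 66→77, due 46, lateness 31
Maximum = 31.
Difference = -4 − 31 = -35.

-35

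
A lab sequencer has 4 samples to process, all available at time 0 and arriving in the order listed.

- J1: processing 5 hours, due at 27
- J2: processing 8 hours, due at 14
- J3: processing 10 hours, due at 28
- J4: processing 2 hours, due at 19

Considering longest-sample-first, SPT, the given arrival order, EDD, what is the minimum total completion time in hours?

49

LPT (decreasing processing time): J3 J2 J1 J4.
J3: 0→10
J2: 10→18
J1: 18→23
J4: 23→25
Sum = 10+18+23+25 = 76.
SPT (increasing processing time): J4 J1 J2 J3.
J4: 0→2
J1: 2→7
J2: 7→15
J3: 15→25
Sum = 2+7+15+25 = 49.
FIFO (arrival order): J1 J2 J3 J4.
J1: 0→5
J2: 5→13
J3: 13→23
J4: 23→25
Sum = 5+13+23+25 = 66.
EDD (increasing due date): J2 J4 J1 J3.
J2: 0→8
J4: 8→10
J1: 10→15
J3: 15→25
Sum = 8+10+15+25 = 58.
LPT 76, SPT 49, FIFO 66, EDD 58 → minimum 49.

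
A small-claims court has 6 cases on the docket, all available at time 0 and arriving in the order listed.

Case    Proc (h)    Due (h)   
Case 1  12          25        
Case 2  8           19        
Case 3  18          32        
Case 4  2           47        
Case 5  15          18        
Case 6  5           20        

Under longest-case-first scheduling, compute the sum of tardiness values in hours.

120

LPT (decreasing processing time): Case 3 Case 5 Case 1 Case 2 Case 6 Case 4.
Case 3: 0→18, due 32, tardiness 0
Case 5: 18→33, due 18, tardiness 15
Case 1: 33→45, due 25, tardiness 20
Case 2: 45→53, due 19, tardiness 34
Case 6: 53→58, due 20, tardiness 38
Case 4: 58→60, due 47, tardiness 13
Sum = 0+15+20+34+38+13 = 120.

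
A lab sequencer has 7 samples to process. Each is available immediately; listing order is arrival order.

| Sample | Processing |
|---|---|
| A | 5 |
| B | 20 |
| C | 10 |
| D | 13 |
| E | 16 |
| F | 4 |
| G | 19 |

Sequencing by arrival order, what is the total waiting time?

245

FIFO (arrival order): A B C D E F G.
A: waits 0, runs 0→5
B: waits 5, runs 5→25
C: waits 25, runs 25→35
D: waits 35, runs 35→48
E: waits 48, runs 48→64
F: waits 64, runs 64→68
G: waits 68, runs 68→87
Sum = 0+5+25+35+48+64+68 = 245.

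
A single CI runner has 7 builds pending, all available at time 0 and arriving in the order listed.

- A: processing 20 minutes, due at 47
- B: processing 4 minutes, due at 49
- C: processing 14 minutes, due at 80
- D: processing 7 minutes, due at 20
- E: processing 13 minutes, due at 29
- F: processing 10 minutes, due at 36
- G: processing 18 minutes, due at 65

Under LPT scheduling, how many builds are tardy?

LPT (decreasing processing time): A G C E F D B.
A: 0→20, due 47, tardiness 0
G: 20→38, due 65, tardiness 0
C: 38→52, due 80, tardiness 0
E: 52→65, due 29, tardiness 36
F: 65→75, due 36, tardiness 39
D: 75→82, due 20, tardiness 62
B: 82→86, due 49, tardiness 37
Late builds: 4.

4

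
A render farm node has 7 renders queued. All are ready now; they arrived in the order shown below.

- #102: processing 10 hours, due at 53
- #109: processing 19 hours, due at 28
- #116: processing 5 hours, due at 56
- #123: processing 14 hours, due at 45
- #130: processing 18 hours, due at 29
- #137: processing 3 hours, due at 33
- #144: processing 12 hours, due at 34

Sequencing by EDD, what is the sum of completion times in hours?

EDD (increasing due date): #109 #130 #137 #144 #123 #102 #116.
#109: 0→19
#130: 19→37
#137: 37→40
#144: 40→52
#123: 52→66
#102: 66→76
#116: 76→81
Sum = 19+37+40+52+66+76+81 = 371.

371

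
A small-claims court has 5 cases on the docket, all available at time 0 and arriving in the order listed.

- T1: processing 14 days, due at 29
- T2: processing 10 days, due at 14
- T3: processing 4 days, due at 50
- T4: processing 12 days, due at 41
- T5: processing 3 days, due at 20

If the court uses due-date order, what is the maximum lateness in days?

EDD (increasing due date): T2 T5 T1 T4 T3.
T2: 0→10, due 14, lateness -4
T5: 10→13, due 20, lateness -7
T1: 13→27, due 29, lateness -2
T4: 27→39, due 41, lateness -2
T3: 39→43, due 50, lateness -7
Maximum = -2.

-2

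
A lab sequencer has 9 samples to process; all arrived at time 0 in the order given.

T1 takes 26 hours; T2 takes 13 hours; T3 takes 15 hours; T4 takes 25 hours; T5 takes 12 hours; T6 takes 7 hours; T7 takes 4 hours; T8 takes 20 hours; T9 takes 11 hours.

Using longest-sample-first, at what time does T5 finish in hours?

LPT (decreasing processing time): T1 T4 T8 T3 T2 T5 T9 T6 T7.
T1: 0→26
T4: 26→51
T8: 51→71
T3: 71→86
T2: 86→99
T5: 99→111

111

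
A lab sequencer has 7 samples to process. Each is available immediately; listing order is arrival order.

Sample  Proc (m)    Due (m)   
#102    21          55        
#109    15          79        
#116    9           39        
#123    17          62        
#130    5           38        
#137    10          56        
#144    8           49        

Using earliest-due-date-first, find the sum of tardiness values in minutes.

EDD (increasing due date): #130 #116 #144 #102 #137 #123 #109.
#130: 0→5, due 38, tardiness 0
#116: 5→14, due 39, tardiness 0
#144: 14→22, due 49, tardiness 0
#102: 22→43, due 55, tardiness 0
#137: 43→53, due 56, tardiness 0
#123: 53→70, due 62, tardiness 8
#109: 70→85, due 79, tardiness 6
Sum = 0+0+0+0+0+8+6 = 14.

14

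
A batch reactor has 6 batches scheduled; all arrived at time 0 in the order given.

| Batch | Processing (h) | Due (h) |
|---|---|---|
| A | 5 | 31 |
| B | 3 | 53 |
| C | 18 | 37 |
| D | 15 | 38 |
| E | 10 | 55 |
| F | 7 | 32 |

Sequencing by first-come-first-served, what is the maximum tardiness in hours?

FIFO (arrival order): A B C D E F.
A: 0→5, due 31, tardiness 0
B: 5→8, due 53, tardiness 0
C: 8→26, due 37, tardiness 0
D: 26→41, due 38, tardiness 3
E: 41→51, due 55, tardiness 0
F: 51→58, due 32, tardiness 26
Maximum = 26.

26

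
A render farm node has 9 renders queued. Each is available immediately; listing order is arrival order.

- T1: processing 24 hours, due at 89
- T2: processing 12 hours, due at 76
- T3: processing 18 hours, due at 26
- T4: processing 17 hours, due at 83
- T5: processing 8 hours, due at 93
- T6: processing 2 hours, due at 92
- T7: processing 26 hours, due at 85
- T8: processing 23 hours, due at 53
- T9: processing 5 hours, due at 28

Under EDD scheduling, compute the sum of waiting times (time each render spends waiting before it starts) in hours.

EDD (increasing due date): T3 T9 T8 T2 T4 T7 T1 T6 T5.
T3: waits 0, runs 0→18
T9: waits 18, runs 18→23
T8: waits 23, runs 23→46
T2: waits 46, runs 46→58
T4: waits 58, runs 58→75
T7: waits 75, runs 75→101
T1: waits 101, runs 101→125
T6: waits 125, runs 125→127
T5: waits 127, runs 127→135
Sum = 0+18+23+46+58+75+101+125+127 = 573.

573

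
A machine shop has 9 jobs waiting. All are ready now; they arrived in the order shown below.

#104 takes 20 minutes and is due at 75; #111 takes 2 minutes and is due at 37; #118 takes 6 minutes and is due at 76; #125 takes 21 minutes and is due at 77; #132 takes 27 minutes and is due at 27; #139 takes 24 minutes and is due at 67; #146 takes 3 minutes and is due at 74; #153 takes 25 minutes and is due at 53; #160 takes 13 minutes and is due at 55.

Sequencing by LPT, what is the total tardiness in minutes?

375

LPT (decreasing processing time): #132 #153 #139 #125 #104 #160 #118 #146 #111.
#132: 0→27, due 27, tardiness 0
#153: 27→52, due 53, tardiness 0
#139: 52→76, due 67, tardiness 9
#125: 76→97, due 77, tardiness 20
#104: 97→117, due 75, tardiness 42
#160: 117→130, due 55, tardiness 75
#118: 130→136, due 76, tardiness 60
#146: 136→139, due 74, tardiness 65
#111: 139→141, due 37, tardiness 104
Sum = 0+0+9+20+42+75+60+65+104 = 375.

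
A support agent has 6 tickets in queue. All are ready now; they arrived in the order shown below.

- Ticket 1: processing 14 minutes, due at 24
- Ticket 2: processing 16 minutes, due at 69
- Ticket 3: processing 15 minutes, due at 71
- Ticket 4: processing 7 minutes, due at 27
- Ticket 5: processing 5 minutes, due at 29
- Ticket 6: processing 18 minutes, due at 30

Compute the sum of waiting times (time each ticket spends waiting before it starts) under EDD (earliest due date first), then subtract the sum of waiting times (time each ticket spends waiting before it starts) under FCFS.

-33

EDD (increasing due date): Ticket 1 Ticket 4 Ticket 5 Ticket 6 Ticket 2 Ticket 3.
Ticket 1: waits 0, runs 0→14
Ticket 4: waits 14, runs 14→21
Ticket 5: waits 21, runs 21→26
Ticket 6: waits 26, runs 26→44
Ticket 2: waits 44, runs 44→60
Ticket 3: waits 60, runs 60→75
Sum = 0+14+21+26+44+60 = 165.
FIFO (arrival order): Ticket 1 Ticket 2 Ticket 3 Ticket 4 Ticket 5 Ticket 6.
Ticket 1: waits 0, runs 0→14
Ticket 2: waits 14, runs 14→30
Ticket 3: waits 30, runs 30→45
Ticket 4: waits 45, runs 45→52
Ticket 5: waits 52, runs 52→57
Ticket 6: waits 57, runs 57→75
Sum = 0+14+30+45+52+57 = 198.
Difference = 165 − 198 = -33.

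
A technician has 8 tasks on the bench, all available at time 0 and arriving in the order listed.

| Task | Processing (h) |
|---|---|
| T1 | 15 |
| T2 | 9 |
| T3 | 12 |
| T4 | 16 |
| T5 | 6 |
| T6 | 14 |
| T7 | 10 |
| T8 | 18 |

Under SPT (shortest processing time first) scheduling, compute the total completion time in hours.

SPT (increasing processing time): T5 T2 T7 T3 T6 T1 T4 T8.
T5: 0→6
T2: 6→15
T7: 15→25
T3: 25→37
T6: 37→51
T1: 51→66
T4: 66→82
T8: 82→100
Sum = 6+15+25+37+51+66+82+100 = 382.

382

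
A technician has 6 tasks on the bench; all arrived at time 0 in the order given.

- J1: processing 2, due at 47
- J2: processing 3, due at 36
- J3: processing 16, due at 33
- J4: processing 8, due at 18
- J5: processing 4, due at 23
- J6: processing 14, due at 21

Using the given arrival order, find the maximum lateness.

FIFO (arrival order): J1 J2 J3 J4 J5 J6.
J1: 0→2, due 47, lateness -45
J2: 2→5, due 36, lateness -31
J3: 5→21, due 33, lateness -12
J4: 21→29, due 18, lateness 11
J5: 29→33, due 23, lateness 10
J6: 33→47, due 21, lateness 26
Maximum = 26.

26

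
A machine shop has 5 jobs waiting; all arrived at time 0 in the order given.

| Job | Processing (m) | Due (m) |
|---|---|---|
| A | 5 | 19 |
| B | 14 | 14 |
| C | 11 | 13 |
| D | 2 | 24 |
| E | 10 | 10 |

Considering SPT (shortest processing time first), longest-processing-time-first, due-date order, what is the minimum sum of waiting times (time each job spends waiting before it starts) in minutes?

SPT (increasing processing time): D A E C B.
D: waits 0, runs 0→2
A: waits 2, runs 2→7
E: waits 7, runs 7→17
C: waits 17, runs 17→28
B: waits 28, runs 28→42
Sum = 0+2+7+17+28 = 54.
LPT (decreasing processing time): B C E A D.
B: waits 0, runs 0→14
C: waits 14, runs 14→25
E: waits 25, runs 25→35
A: waits 35, runs 35→40
D: waits 40, runs 40→42
Sum = 0+14+25+35+40 = 114.
EDD (increasing due date): E C B A D.
E: waits 0, runs 0→10
C: waits 10, runs 10→21
B: waits 21, runs 21→35
A: waits 35, runs 35→40
D: waits 40, runs 40→42
Sum = 0+10+21+35+40 = 106.
SPT 54, LPT 114, EDD 106 → minimum 54.

54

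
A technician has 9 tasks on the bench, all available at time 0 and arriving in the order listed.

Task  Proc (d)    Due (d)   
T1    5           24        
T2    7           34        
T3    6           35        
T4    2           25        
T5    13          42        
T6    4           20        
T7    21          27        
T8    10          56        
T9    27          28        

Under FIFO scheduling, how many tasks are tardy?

FIFO (arrival order): T1 T2 T3 T4 T5 T6 T7 T8 T9.
T1: 0→5, due 24, tardiness 0
T2: 5→12, due 34, tardiness 0
T3: 12→18, due 35, tardiness 0
T4: 18→20, due 25, tardiness 0
T5: 20→33, due 42, tardiness 0
T6: 33→37, due 20, tardiness 17
T7: 37→58, due 27, tardiness 31
T8: 58→68, due 56, tardiness 12
T9: 68→95, due 28, tardiness 67
Late tasks: 4.

4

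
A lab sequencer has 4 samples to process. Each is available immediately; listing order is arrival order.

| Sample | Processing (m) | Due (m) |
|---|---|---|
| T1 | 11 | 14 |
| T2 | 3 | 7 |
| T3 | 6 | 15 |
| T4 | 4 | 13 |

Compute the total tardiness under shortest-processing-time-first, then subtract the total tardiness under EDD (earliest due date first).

-3

SPT (increasing processing time): T2 T4 T3 T1.
T2: 0→3, due 7, tardiness 0
T4: 3→7, due 13, tardiness 0
T3: 7→13, due 15, tardiness 0
T1: 13→24, due 14, tardiness 10
Sum = 0+0+0+10 = 10.
EDD (increasing due date): T2 T4 T1 T3.
T2: 0→3, due 7, tardiness 0
T4: 3→7, due 13, tardiness 0
T1: 7→18, due 14, tardiness 4
T3: 18→24, due 15, tardiness 9
Sum = 0+0+4+9 = 13.
Difference = 10 − 13 = -3.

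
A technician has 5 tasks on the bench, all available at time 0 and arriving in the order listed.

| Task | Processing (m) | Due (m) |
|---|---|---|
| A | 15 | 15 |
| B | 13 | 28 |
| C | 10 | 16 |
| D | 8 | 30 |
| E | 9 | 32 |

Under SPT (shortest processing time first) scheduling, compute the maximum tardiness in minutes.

SPT (increasing processing time): D E C B A.
D: 0→8, due 30, tardiness 0
E: 8→17, due 32, tardiness 0
C: 17→27, due 16, tardiness 11
B: 27→40, due 28, tardiness 12
A: 40→55, due 15, tardiness 40
Maximum = 40.

40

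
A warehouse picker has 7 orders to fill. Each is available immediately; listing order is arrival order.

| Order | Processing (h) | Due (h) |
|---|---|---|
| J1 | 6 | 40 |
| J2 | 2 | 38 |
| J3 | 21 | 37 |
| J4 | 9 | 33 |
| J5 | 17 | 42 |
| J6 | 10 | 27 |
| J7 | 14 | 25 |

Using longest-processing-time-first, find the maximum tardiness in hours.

LPT (decreasing processing time): J3 J5 J7 J6 J4 J1 J2.
J3: 0→21, due 37, tardiness 0
J5: 21→38, due 42, tardiness 0
J7: 38→52, due 25, tardiness 27
J6: 52→62, due 27, tardiness 35
J4: 62→71, due 33, tardiness 38
J1: 71→77, due 40, tardiness 37
J2: 77→79, due 38, tardiness 41
Maximum = 41.

41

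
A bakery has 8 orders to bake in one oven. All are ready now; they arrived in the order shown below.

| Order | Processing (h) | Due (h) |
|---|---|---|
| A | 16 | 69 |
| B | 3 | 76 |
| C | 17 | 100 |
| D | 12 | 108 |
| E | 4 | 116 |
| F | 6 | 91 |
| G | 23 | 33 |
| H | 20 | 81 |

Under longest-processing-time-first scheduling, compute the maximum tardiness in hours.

LPT (decreasing processing time): G H C A D F E B.
G: 0→23, due 33, tardiness 0
H: 23→43, due 81, tardiness 0
C: 43→60, due 100, tardiness 0
A: 60→76, due 69, tardiness 7
D: 76→88, due 108, tardiness 0
F: 88→94, due 91, tardiness 3
E: 94→98, due 116, tardiness 0
B: 98→101, due 76, tardiness 25
Maximum = 25.

25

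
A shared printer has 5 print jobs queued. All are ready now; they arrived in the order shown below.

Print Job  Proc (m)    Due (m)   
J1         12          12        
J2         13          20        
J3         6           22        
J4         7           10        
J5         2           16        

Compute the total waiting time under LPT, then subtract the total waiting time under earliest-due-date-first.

27

LPT (decreasing processing time): J2 J1 J4 J3 J5.
J2: waits 0, runs 0→13
J1: waits 13, runs 13→25
J4: waits 25, runs 25→32
J3: waits 32, runs 32→38
J5: waits 38, runs 38→40
Sum = 0+13+25+32+38 = 108.
EDD (increasing due date): J4 J1 J5 J2 J3.
J4: waits 0, runs 0→7
J1: waits 7, runs 7→19
J5: waits 19, runs 19→21
J2: waits 21, runs 21→34
J3: waits 34, runs 34→40
Sum = 0+7+19+21+34 = 81.
Difference = 108 − 81 = 27.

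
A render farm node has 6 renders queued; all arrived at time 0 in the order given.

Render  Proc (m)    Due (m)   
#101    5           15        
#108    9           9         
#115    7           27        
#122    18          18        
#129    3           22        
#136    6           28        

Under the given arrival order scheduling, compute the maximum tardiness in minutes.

21

FIFO (arrival order): #101 #108 #115 #122 #129 #136.
#101: 0→5, due 15, tardiness 0
#108: 5→14, due 9, tardiness 5
#115: 14→21, due 27, tardiness 0
#122: 21→39, due 18, tardiness 21
#129: 39→42, due 22, tardiness 20
#136: 42→48, due 28, tardiness 20
Maximum = 21.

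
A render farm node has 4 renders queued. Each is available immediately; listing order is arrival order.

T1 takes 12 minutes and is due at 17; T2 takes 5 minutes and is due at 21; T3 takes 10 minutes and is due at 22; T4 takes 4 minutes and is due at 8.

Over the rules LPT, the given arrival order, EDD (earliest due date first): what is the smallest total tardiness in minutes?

LPT (decreasing processing time): T1 T3 T2 T4.
T1: 0→12, due 17, tardiness 0
T3: 12→22, due 22, tardiness 0
T2: 22→27, due 21, tardiness 6
T4: 27→31, due 8, tardiness 23
Sum = 0+0+6+23 = 29.
FIFO (arrival order): T1 T2 T3 T4.
T1: 0→12, due 17, tardiness 0
T2: 12→17, due 21, tardiness 0
T3: 17→27, due 22, tardiness 5
T4: 27→31, due 8, tardiness 23
Sum = 0+0+5+23 = 28.
EDD (increasing due date): T4 T1 T2 T3.
T4: 0→4, due 8, tardiness 0
T1: 4→16, due 17, tardiness 0
T2: 16→21, due 21, tardiness 0
T3: 21→31, due 22, tardiness 9
Sum = 0+0+0+9 = 9.
LPT 29, FIFO 28, EDD 9 → minimum 9.

9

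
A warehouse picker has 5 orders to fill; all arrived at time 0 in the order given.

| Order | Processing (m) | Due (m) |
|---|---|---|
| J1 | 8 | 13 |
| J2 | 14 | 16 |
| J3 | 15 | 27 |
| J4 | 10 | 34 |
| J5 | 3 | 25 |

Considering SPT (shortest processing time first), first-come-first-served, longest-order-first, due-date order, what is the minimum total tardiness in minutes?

35

SPT (increasing processing time): J5 J1 J4 J2 J3.
J5: 0→3, due 25, tardiness 0
J1: 3→11, due 13, tardiness 0
J4: 11→21, due 34, tardiness 0
J2: 21→35, due 16, tardiness 19
J3: 35→50, due 27, tardiness 23
Sum = 0+0+0+19+23 = 42.
FIFO (arrival order): J1 J2 J3 J4 J5.
J1: 0→8, due 13, tardiness 0
J2: 8→22, due 16, tardiness 6
J3: 22→37, due 27, tardiness 10
J4: 37→47, due 34, tardiness 13
J5: 47→50, due 25, tardiness 25
Sum = 0+6+10+13+25 = 54.
LPT (decreasing processing time): J3 J2 J4 J1 J5.
J3: 0→15, due 27, tardiness 0
J2: 15→29, due 16, tardiness 13
J4: 29→39, due 34, tardiness 5
J1: 39→47, due 13, tardiness 34
J5: 47→50, due 25, tardiness 25
Sum = 0+13+5+34+25 = 77.
EDD (increasing due date): J1 J2 J5 J3 J4.
J1: 0→8, due 13, tardiness 0
J2: 8→22, due 16, tardiness 6
J5: 22→25, due 25, tardiness 0
J3: 25→40, due 27, tardiness 13
J4: 40→50, due 34, tardiness 16
Sum = 0+6+0+13+16 = 35.
SPT 42, FIFO 54, LPT 77, EDD 35 → minimum 35.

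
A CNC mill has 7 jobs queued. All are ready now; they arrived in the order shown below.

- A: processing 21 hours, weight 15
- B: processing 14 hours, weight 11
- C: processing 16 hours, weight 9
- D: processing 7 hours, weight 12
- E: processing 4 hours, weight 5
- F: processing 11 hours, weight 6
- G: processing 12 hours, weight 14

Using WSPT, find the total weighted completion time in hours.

2914

WSPT (decreasing weight/processing-time ratio): D E G B A C F.
D: finishes 7, weight 12, w·C = 84
E: finishes 11, weight 5, w·C = 55
G: finishes 23, weight 14, w·C = 322
B: finishes 37, weight 11, w·C = 407
A: finishes 58, weight 15, w·C = 870
C: finishes 74, weight 9, w·C = 666
F: finishes 85, weight 6, w·C = 510
Sum = 84+55+322+407+870+666+510 = 2914.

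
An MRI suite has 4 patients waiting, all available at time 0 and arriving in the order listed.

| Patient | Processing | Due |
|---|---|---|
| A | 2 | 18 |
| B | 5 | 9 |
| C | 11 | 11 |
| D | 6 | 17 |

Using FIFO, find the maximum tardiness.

7

FIFO (arrival order): A B C D.
A: 0→2, due 18, tardiness 0
B: 2→7, due 9, tardiness 0
C: 7→18, due 11, tardiness 7
D: 18→24, due 17, tardiness 7
Maximum = 7.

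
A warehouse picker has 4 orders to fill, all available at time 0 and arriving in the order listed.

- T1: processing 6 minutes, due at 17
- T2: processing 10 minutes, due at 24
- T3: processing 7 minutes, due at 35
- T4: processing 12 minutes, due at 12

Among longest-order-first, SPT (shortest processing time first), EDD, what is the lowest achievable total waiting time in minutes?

LPT (decreasing processing time): T4 T2 T3 T1.
T4: waits 0, runs 0→12
T2: waits 12, runs 12→22
T3: waits 22, runs 22→29
T1: waits 29, runs 29→35
Sum = 0+12+22+29 = 63.
SPT (increasing processing time): T1 T3 T2 T4.
T1: waits 0, runs 0→6
T3: waits 6, runs 6→13
T2: waits 13, runs 13→23
T4: waits 23, runs 23→35
Sum = 0+6+13+23 = 42.
EDD (increasing due date): T4 T1 T2 T3.
T4: waits 0, runs 0→12
T1: waits 12, runs 12→18
T2: waits 18, runs 18→28
T3: waits 28, runs 28→35
Sum = 0+12+18+28 = 58.
LPT 63, SPT 42, EDD 58 → minimum 42.

42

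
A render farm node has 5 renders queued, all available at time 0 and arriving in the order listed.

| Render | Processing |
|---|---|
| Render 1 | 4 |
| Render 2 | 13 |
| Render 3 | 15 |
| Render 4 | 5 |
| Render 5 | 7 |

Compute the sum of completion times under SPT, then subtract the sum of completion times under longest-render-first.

SPT (increasing processing time): Render 1 Render 4 Render 5 Render 2 Render 3.
Render 1: 0→4
Render 4: 4→9
Render 5: 9→16
Render 2: 16→29
Render 3: 29→44
Sum = 4+9+16+29+44 = 102.
LPT (decreasing processing time): Render 3 Render 2 Render 5 Render 4 Render 1.
Render 3: 0→15
Render 2: 15→28
Render 5: 28→35
Render 4: 35→40
Render 1: 40→44
Sum = 15+28+35+40+44 = 162.
Difference = 102 − 162 = -60.

-60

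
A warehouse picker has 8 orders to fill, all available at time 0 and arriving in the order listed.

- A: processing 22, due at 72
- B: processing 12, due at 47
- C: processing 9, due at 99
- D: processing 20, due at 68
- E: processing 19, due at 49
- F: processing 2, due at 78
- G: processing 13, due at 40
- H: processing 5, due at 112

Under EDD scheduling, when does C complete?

97

EDD (increasing due date): G B E D A F C H.
G: 0→13
B: 13→25
E: 25→44
D: 44→64
A: 64→86
F: 86→88
C: 88→97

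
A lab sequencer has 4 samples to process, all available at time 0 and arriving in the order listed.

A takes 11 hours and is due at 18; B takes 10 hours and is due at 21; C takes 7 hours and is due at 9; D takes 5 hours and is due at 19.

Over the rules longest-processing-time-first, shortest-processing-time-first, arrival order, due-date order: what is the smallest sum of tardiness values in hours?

LPT (decreasing processing time): A B C D.
A: 0→11, due 18, tardiness 0
B: 11→21, due 21, tardiness 0
C: 21→28, due 9, tardiness 19
D: 28→33, due 19, tardiness 14
Sum = 0+0+19+14 = 33.
SPT (increasing processing time): D C B A.
D: 0→5, due 19, tardiness 0
C: 5→12, due 9, tardiness 3
B: 12→22, due 21, tardiness 1
A: 22→33, due 18, tardiness 15
Sum = 0+3+1+15 = 19.
FIFO (arrival order): A B C D.
A: 0→11, due 18, tardiness 0
B: 11→21, due 21, tardiness 0
C: 21→28, due 9, tardiness 19
D: 28→33, due 19, tardiness 14
Sum = 0+0+19+14 = 33.
EDD (increasing due date): C A D B.
C: 0→7, due 9, tardiness 0
A: 7→18, due 18, tardiness 0
D: 18→23, due 19, tardiness 4
B: 23→33, due 21, tardiness 12
Sum = 0+0+4+12 = 16.
LPT 33, SPT 19, FIFO 33, EDD 16 → minimum 16.

16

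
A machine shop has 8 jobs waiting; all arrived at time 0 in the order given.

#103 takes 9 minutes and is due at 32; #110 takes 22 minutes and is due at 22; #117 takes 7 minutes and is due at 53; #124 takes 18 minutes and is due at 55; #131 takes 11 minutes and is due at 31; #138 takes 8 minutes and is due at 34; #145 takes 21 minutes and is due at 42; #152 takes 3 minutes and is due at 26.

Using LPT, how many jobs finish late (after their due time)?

LPT (decreasing processing time): #110 #145 #124 #131 #103 #138 #117 #152.
#110: 0→22, due 22, tardiness 0
#145: 22→43, due 42, tardiness 1
#124: 43→61, due 55, tardiness 6
#131: 61→72, due 31, tardiness 41
#103: 72→81, due 32, tardiness 49
#138: 81→89, due 34, tardiness 55
#117: 89→96, due 53, tardiness 43
#152: 96→99, due 26, tardiness 73
Late jobs: 7.

7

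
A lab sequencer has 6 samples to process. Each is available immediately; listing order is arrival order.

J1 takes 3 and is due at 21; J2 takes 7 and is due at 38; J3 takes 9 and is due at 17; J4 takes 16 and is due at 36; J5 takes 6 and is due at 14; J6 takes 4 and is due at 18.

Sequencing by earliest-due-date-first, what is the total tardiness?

EDD (increasing due date): J5 J3 J6 J1 J4 J2.
J5: 0→6, due 14, tardiness 0
J3: 6→15, due 17, tardiness 0
J6: 15→19, due 18, tardiness 1
J1: 19→22, due 21, tardiness 1
J4: 22→38, due 36, tardiness 2
J2: 38→45, due 38, tardiness 7
Sum = 0+0+1+1+2+7 = 11.

11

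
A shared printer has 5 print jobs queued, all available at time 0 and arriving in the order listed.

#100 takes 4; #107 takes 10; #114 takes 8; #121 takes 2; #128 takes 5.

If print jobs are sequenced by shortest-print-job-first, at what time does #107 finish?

29

SPT (increasing processing time): #121 #100 #128 #114 #107.
#121: 0→2
#100: 2→6
#128: 6→11
#114: 11→19
#107: 19→29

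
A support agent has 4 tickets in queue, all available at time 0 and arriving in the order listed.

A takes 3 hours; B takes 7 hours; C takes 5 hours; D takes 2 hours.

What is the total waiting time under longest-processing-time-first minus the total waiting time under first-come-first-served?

LPT (decreasing processing time): B C A D.
B: waits 0, runs 0→7
C: waits 7, runs 7→12
A: waits 12, runs 12→15
D: waits 15, runs 15→17
Sum = 0+7+12+15 = 34.
FIFO (arrival order): A B C D.
A: waits 0, runs 0→3
B: waits 3, runs 3→10
C: waits 10, runs 10→15
D: waits 15, runs 15→17
Sum = 0+3+10+15 = 28.
Difference = 34 − 28 = 6.

6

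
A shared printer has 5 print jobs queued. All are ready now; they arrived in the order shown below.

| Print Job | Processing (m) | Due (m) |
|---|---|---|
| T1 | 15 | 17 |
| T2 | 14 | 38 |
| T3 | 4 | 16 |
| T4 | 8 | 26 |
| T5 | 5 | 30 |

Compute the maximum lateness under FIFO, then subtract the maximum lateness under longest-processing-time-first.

FIFO (arrival order): T1 T2 T3 T4 T5.
T1: 0→15, due 17, lateness -2
T2: 15→29, due 38, lateness -9
T3: 29→33, due 16, lateness 17
T4: 33→41, due 26, lateness 15
T5: 41→46, due 30, lateness 16
Maximum = 17.
LPT (decreasing processing time): T1 T2 T4 T5 T3.
T1: 0→15, due 17, lateness -2
T2: 15→29, due 38, lateness -9
T4: 29→37, due 26, lateness 11
T5: 37→42, due 30, lateness 12
T3: 42→46, due 16, lateness 30
Maximum = 30.
Difference = 17 − 30 = -13.

-13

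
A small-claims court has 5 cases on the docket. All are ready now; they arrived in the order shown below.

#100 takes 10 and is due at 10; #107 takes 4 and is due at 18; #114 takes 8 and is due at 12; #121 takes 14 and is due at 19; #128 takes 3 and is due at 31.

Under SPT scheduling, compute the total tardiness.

SPT (increasing processing time): #128 #107 #114 #100 #121.
#128: 0→3, due 31, tardiness 0
#107: 3→7, due 18, tardiness 0
#114: 7→15, due 12, tardiness 3
#100: 15→25, due 10, tardiness 15
#121: 25→39, due 19, tardiness 20
Sum = 0+0+3+15+20 = 38.

38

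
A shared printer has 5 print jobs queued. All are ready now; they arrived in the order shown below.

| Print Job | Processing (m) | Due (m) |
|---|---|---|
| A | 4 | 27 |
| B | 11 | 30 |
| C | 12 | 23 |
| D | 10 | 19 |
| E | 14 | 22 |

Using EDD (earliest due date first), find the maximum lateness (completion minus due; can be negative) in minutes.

21

EDD (increasing due date): D E C A B.
D: 0→10, due 19, lateness -9
E: 10→24, due 22, lateness 2
C: 24→36, due 23, lateness 13
A: 36→40, due 27, lateness 13
B: 40→51, due 30, lateness 21
Maximum = 21.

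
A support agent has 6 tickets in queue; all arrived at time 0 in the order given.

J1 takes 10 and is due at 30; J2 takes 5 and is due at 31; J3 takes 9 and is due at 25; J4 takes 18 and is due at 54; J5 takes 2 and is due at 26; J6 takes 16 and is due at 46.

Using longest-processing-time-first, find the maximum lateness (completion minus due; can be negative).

LPT (decreasing processing time): J4 J6 J1 J3 J2 J5.
J4: 0→18, due 54, lateness -36
J6: 18→34, due 46, lateness -12
J1: 34→44, due 30, lateness 14
J3: 44→53, due 25, lateness 28
J2: 53→58, due 31, lateness 27
J5: 58→60, due 26, lateness 34
Maximum = 34.

34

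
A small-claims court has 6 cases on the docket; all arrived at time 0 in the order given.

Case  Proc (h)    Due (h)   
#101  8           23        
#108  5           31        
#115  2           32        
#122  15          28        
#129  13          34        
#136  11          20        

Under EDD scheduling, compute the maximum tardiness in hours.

EDD (increasing due date): #136 #101 #122 #108 #115 #129.
#136: 0→11, due 20, tardiness 0
#101: 11→19, due 23, tardiness 0
#122: 19→34, due 28, tardiness 6
#108: 34→39, due 31, tardiness 8
#115: 39→41, due 32, tardiness 9
#129: 41→54, due 34, tardiness 20
Maximum = 20.

20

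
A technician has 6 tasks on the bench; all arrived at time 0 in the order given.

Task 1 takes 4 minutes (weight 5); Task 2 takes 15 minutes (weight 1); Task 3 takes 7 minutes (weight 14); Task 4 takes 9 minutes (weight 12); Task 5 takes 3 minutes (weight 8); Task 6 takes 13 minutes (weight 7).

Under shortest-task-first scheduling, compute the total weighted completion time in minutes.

SPT (increasing processing time): Task 5 Task 1 Task 3 Task 4 Task 6 Task 2.
Task 5: finishes 3, weight 8, w·C = 24
Task 1: finishes 7, weight 5, w·C = 35
Task 3: finishes 14, weight 14, w·C = 196
Task 4: finishes 23, weight 12, w·C = 276
Task 6: finishes 36, weight 7, w·C = 252
Task 2: finishes 51, weight 1, w·C = 51
Sum = 24+35+196+276+252+51 = 834.

834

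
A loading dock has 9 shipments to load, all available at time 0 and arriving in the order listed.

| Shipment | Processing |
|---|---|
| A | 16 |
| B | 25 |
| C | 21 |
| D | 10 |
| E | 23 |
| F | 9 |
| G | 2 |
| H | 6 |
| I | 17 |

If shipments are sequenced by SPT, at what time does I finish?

60

SPT (increasing processing time): G H F D A I C E B.
G: 0→2
H: 2→8
F: 8→17
D: 17→27
A: 27→43
I: 43→60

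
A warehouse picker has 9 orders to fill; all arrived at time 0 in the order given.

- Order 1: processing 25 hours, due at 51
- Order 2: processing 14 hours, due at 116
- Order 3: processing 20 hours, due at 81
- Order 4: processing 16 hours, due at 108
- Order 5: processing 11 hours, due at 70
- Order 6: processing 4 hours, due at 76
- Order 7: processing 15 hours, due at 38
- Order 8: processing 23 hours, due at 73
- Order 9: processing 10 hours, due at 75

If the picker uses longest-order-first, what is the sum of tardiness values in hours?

236

LPT (decreasing processing time): Order 1 Order 8 Order 3 Order 4 Order 7 Order 2 Order 5 Order 9 Order 6.
Order 1: 0→25, due 51, tardiness 0
Order 8: 25→48, due 73, tardiness 0
Order 3: 48→68, due 81, tardiness 0
Order 4: 68→84, due 108, tardiness 0
Order 7: 84→99, due 38, tardiness 61
Order 2: 99→113, due 116, tardiness 0
Order 5: 113→124, due 70, tardiness 54
Order 9: 124→134, due 75, tardiness 59
Order 6: 134→138, due 76, tardiness 62
Sum = 0+0+0+0+61+0+54+59+62 = 236.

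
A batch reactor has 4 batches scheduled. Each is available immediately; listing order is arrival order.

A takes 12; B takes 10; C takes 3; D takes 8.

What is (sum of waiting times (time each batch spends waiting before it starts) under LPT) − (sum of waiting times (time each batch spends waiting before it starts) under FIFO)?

LPT (decreasing processing time): A B D C.
A: waits 0, runs 0→12
B: waits 12, runs 12→22
D: waits 22, runs 22→30
C: waits 30, runs 30→33
Sum = 0+12+22+30 = 64.
FIFO (arrival order): A B C D.
A: waits 0, runs 0→12
B: waits 12, runs 12→22
C: waits 22, runs 22→25
D: waits 25, runs 25→33
Sum = 0+12+22+25 = 59.
Difference = 64 − 59 = 5.

5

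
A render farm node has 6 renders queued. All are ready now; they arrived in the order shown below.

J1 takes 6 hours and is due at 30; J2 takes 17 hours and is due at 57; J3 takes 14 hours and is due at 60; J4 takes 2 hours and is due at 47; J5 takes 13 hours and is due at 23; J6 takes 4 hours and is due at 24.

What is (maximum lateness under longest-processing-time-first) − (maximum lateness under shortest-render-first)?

28

LPT (decreasing processing time): J2 J3 J5 J1 J6 J4.
J2: 0→17, due 57, lateness -40
J3: 17→31, due 60, lateness -29
J5: 31→44, due 23, lateness 21
J1: 44→50, due 30, lateness 20
J6: 50→54, due 24, lateness 30
J4: 54→56, due 47, lateness 9
Maximum = 30.
SPT (increasing processing time): J4 J6 J1 J5 J3 J2.
J4: 0→2, due 47, lateness -45
J6: 2→6, due 24, lateness -18
J1: 6→12, due 30, lateness -18
J5: 12→25, due 23, lateness 2
J3: 25→39, due 60, lateness -21
J2: 39→56, due 57, lateness -1
Maximum = 2.
Difference = 30 − 2 = 28.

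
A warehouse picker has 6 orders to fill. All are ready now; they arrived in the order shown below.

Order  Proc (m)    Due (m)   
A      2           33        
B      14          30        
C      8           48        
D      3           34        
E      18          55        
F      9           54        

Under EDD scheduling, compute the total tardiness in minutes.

0

EDD (increasing due date): B A D C F E.
B: 0→14, due 30, tardiness 0
A: 14→16, due 33, tardiness 0
D: 16→19, due 34, tardiness 0
C: 19→27, due 48, tardiness 0
F: 27→36, due 54, tardiness 0
E: 36→54, due 55, tardiness 0
Sum = 0+0+0+0+0+0 = 0.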